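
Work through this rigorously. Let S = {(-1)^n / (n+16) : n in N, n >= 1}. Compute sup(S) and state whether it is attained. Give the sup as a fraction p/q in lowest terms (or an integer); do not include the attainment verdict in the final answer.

Analysis:
- Values: -1/17, 1/18, -1/19, 1/20, -1/21, ...
- Positive terms (even n): 1/(2+16), 1/(4+16), ... decreasing -> max = 1/18 (n=2).
- Negative terms (odd n): -1/(1+16), -1/(3+16), ... increasing -> min = -1/17 (n=1).
- So sup = 1/18 (attained at n=2); inf = -1/17 (attained at n=1).
Conclusion: sup(S) = 1/18, attained in S.

1/18


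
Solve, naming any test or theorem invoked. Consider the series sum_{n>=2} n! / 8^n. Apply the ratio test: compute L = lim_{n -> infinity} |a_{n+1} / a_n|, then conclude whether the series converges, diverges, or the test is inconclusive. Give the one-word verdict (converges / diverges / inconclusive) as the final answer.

Let a_n denote the general term. Form the ratio a_{n+1}/a_n and simplify:
a_{n+1}/a_n = n/8 + 1/8
Take the limit as n -> infinity: L = infinity.
Since L = infinity > 1 (or L = infinity), the ratio test implies the series diverges.

diverges


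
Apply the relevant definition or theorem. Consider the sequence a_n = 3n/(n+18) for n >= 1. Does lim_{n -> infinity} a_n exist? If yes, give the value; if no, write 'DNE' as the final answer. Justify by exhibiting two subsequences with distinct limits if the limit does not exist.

Examine the behaviour of a_n along subsequences.
Even-n subsequence a_{2k} = 3(2k)/(2k+18) -> 3. Odd-n subsequence a_{2k+1} = 3(2k+1)/(2k+19) -> 3. Both tend to 3, which suggests the limit is 3; verify directly.
|a_n - 3| = |3n - 3(n+18)| / (n+18) = 54/(n+18) < 54/n for every n >= 1.
Given epsilon > 0, choose a positive integer N > 54/epsilon. Then for all n >= N, |a_n - 3| < 54/n <= 54/N < epsilon.
So by the definition of the limit, lim a_n exists and equals 3.

3


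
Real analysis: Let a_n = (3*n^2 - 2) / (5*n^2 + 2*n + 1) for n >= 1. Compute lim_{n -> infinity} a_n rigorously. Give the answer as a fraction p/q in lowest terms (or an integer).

Divide numerator and denominator by n^2, the highest power:
numerator / n^2 = 3 - 2/n^2
denominator / n^2 = 5 + 2/n + n^(-2)
As n -> infinity, all terms of the form c/n^k (k >= 1) tend to 0.
So numerator / n^2 -> 3 and denominator / n^2 -> 5.
Therefore lim a_n = 3/5.

3/5


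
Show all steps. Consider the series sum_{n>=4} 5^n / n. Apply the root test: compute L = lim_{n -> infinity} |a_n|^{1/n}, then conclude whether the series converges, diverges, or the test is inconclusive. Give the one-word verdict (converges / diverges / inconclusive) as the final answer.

Let a_n denote the general term. Form |a_n|^(1/n) and simplify:
|a_n|^(1/n) = 5/n^(1/n)
Take the limit as n -> infinity: L = 5.
Since L = 5 > 1, the root test implies divergence.

diverges


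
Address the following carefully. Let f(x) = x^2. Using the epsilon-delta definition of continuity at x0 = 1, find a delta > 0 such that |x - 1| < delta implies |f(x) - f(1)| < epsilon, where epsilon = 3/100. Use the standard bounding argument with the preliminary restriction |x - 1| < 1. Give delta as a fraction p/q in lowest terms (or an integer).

Factor: |x^2 - (1)^2| = |x - 1| * |x + 1|.
Impose |x - 1| < 1 first. Then |x + 1| = |(x - 1) + 2*(1)| <= |x - 1| + 2*|1| < 1 + 2 = 3.
So |x^2 - (1)^2| < delta * 3.
We need delta * 3 <= 3/100, i.e. delta <= 3/100/3 = 1/100.
Since 1/100 < 1, this is tighter than 1; take delta = 1/100.
So delta = 1/100 works.

1/100


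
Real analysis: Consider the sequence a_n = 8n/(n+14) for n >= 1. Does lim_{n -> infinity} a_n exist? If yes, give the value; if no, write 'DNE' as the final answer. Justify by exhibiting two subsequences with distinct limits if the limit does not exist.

Examine the behaviour of a_n along subsequences.
Even-n subsequence a_{2k} = 8(2k)/(2k+14) -> 8. Odd-n subsequence a_{2k+1} = 8(2k+1)/(2k+15) -> 8. Both tend to 8, which suggests the limit is 8; verify directly.
|a_n - 8| = |8n - 8(n+14)| / (n+14) = 112/(n+14) < 112/n for every n >= 1.
Given epsilon > 0, choose a positive integer N > 112/epsilon. Then for all n >= N, |a_n - 8| < 112/n <= 112/N < epsilon.
So by the definition of the limit, lim a_n exists and equals 8.

8


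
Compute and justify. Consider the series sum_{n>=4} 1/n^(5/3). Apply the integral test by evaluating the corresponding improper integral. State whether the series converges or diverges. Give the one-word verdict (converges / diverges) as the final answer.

Let f(x) = x^(-5/3). Then f is positive, continuous, and decreasing on [4, infinity), so the integral test applies.
Compute the improper integral int_{4}^infinity f(x) dx:
  antiderivative F(x) = -3/(2*x^(2/3)).
  As x -> infinity, F(x) -> 0 (since p = 5/3 > 1).
  So int = F(infinity) - F(4) = 0 - (-3*2^(2/3)/8) = 3*2^(2/3)/8.
  Finite, so by the integral test, the series converges.

converges


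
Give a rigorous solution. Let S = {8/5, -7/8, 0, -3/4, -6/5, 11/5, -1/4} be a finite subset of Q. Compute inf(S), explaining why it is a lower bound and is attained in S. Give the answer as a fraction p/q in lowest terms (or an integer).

S is finite, so inf(S) = min(S).
Sorted increasing:
-6/5, -7/8, -3/4, -1/4, 0, 8/5, 11/5
The extremum is -6/5.
For every x in S, x >= -6/5. And -6/5 is in S, so it is attained.
Therefore inf(S) = -6/5.

-6/5


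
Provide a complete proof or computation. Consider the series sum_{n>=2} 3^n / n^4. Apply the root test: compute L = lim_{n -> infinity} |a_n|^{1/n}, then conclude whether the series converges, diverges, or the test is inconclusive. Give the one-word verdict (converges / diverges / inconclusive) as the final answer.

Let a_n denote the general term. Form |a_n|^(1/n) and simplify:
|a_n|^(1/n) = 3/n^(4/n)
Take the limit as n -> infinity: L = 3.
Since L = 3 > 1, the root test implies divergence.

diverges


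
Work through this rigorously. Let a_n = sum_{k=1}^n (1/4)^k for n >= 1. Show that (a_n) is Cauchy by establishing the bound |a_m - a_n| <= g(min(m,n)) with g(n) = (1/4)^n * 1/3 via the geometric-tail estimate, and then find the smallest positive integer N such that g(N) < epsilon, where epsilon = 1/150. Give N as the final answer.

For m > n >= 1: |a_m - a_n| = sum_{k=n+1}^m (1/4)^k < sum_{k=n+1}^infinity (1/4)^k = (1/4)^(n+1) / (1 - 1/4) = (1/4)^n * (1/4) * (4/3) = (1/4)^n * 1/3.
So g(n) = (1/4)^n / 3. Since g(n) -> 0, (a_n) is Cauchy.
Now solve g(N) < 1/150: (1/4)^N / 3 < 1/150 <=> 4^N > 1 / (3 * 1/150) = 50.
Check powers of 4: 4^2 = 16 <= 50, 4^3 = 64 > 50.
So the smallest such N is 3. Check: g(3) = 1/(3 * 64) = 1/192 < 1/150.

3


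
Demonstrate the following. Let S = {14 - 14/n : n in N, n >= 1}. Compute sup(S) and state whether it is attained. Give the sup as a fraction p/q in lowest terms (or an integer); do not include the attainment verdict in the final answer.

Analysis:
- Values: 0, 7, 28/3, 21/2, ... strictly increasing.
- Minimum is 0 (n=1); inf = 0 (attained).
- 14 - 14/n -> 14 from below; sup = 14, not attained.
Conclusion: sup(S) = 14, not attained in S.

14


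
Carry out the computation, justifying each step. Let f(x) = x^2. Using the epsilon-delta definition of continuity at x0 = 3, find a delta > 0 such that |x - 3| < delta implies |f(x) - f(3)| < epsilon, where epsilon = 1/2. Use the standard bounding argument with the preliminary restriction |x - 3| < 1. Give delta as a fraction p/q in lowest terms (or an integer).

Factor: |x^2 - (3)^2| = |x - 3| * |x + 3|.
Impose |x - 3| < 1 first. Then |x + 3| = |(x - 3) + 2*(3)| <= |x - 3| + 2*|3| < 1 + 6 = 7.
So |x^2 - (3)^2| < delta * 7.
We need delta * 7 <= 1/2, i.e. delta <= 1/2/7 = 1/14.
Since 1/14 < 1, this is tighter than 1; take delta = 1/14.
So delta = 1/14 works.

1/14


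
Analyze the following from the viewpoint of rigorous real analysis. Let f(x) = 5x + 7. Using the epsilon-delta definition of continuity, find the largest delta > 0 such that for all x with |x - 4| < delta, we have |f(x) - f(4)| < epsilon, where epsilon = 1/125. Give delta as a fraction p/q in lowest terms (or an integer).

We compute f(4) = 5*(4) + 7 = 27.
|f(x) - f(4)| = |5x + 7 - (27)| = |5(x - 4)| = 5|x - 4|.
We need 5|x - 4| < 1/125, i.e. |x - 4| < 1/125 / 5 = 1/625.
So any delta <= 1/625 works. Conversely, if delta > 1/625, then x = 4 + 1/625 satisfies |x - 4| = 1/625 < delta but |f(x) - f(4)| = 5 * 1/625 = 1/125, which is not < 1/125; so no larger delta works.
Hence the largest such delta is 1/625.

1/625


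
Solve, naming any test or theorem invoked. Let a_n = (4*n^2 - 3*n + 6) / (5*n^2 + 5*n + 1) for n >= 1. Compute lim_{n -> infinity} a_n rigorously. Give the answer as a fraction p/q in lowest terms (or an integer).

Divide numerator and denominator by n^2, the highest power:
numerator / n^2 = 4 - 3/n + 6/n^2
denominator / n^2 = 5 + 5/n + n^(-2)
As n -> infinity, all terms of the form c/n^k (k >= 1) tend to 0.
So numerator / n^2 -> 4 and denominator / n^2 -> 5.
Therefore lim a_n = 4/5.

4/5


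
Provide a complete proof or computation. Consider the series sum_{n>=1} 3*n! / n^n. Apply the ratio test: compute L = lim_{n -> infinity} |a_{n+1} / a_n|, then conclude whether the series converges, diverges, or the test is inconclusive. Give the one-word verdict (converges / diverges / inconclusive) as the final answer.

Let a_n denote the general term. Form the ratio a_{n+1}/a_n and simplify:
a_{n+1}/a_n = (n/(n + 1))^n
Take the limit as n -> infinity: L = exp(-1).
Since L = exp(-1) < 1, the ratio test implies the series converges.

converges


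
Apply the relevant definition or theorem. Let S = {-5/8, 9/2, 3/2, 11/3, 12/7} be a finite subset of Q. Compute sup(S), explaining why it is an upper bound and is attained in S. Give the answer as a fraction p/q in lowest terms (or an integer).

S is finite, so sup(S) = max(S).
Sorted decreasing:
9/2, 11/3, 12/7, 3/2, -5/8
The extremum is 9/2.
For every x in S, x <= 9/2. And 9/2 is in S, so it is attained.
Therefore sup(S) = 9/2.

9/2


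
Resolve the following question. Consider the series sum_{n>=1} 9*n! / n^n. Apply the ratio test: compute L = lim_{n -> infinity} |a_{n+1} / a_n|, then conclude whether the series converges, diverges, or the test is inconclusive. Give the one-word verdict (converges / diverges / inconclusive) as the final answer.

Let a_n denote the general term. Form the ratio a_{n+1}/a_n and simplify:
a_{n+1}/a_n = (n/(n + 1))^n
Take the limit as n -> infinity: L = exp(-1).
Since L = exp(-1) < 1, the ratio test implies the series converges.

converges


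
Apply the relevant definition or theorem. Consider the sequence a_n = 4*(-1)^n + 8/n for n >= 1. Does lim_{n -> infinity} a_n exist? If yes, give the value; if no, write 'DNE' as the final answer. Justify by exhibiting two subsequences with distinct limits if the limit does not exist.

Examine the behaviour of a_n along subsequences.
a_{2k} = 4 + 8/(2k) -> 4. a_{2k+1} = -4 + 8/(2k+1) -> -4.
Since these two subsequential limits are 4 and -4, distinct, the full sequence cannot converge (a convergent sequence has all subsequences tending to the same limit). So lim a_n does not exist.

DNE


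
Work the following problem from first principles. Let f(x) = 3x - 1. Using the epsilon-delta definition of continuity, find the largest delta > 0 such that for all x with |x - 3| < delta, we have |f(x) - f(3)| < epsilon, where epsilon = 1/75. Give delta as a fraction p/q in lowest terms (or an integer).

We compute f(3) = 3*(3) - 1 = 8.
|f(x) - f(3)| = |3x - 1 - (8)| = |3(x - 3)| = 3|x - 3|.
We need 3|x - 3| < 1/75, i.e. |x - 3| < 1/75 / 3 = 1/225.
So any delta <= 1/225 works. Conversely, if delta > 1/225, then x = 3 + 1/225 satisfies |x - 3| = 1/225 < delta but |f(x) - f(3)| = 3 * 1/225 = 1/75, which is not < 1/75; so no larger delta works.
Hence the largest such delta is 1/225.

1/225


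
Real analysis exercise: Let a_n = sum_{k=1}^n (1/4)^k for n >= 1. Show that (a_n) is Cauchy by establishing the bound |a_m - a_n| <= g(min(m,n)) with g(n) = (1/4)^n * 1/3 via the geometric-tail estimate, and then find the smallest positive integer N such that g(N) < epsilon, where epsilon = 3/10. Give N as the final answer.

For m > n >= 1: |a_m - a_n| = sum_{k=n+1}^m (1/4)^k < sum_{k=n+1}^infinity (1/4)^k = (1/4)^(n+1) / (1 - 1/4) = (1/4)^n * (1/4) * (4/3) = (1/4)^n * 1/3.
So g(n) = (1/4)^n / 3. Since g(n) -> 0, (a_n) is Cauchy.
Now solve g(N) < 3/10: (1/4)^N / 3 < 3/10 <=> 4^N > 1 / (3 * 3/10) = 10/9.
Check powers of 4: 4^0 = 1 <= 10/9, 4^1 = 4 > 10/9.
So the smallest such N is 1. Check: g(1) = 1/(3 * 4) = 1/12 < 3/10.

1


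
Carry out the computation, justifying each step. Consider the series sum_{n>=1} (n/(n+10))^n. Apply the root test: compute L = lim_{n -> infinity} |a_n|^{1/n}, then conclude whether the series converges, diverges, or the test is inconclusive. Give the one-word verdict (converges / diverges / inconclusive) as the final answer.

Let a_n denote the general term. Form |a_n|^(1/n) and simplify:
|a_n|^(1/n) = n/(n + 10)
Take the limit as n -> infinity: L = 1.
Since L = 1, the root test is inconclusive. (In fact a_n = (n/(n+10))^n -> e^(-10) != 0, so the nth-term test shows divergence; but the root test itself gives no conclusion.)

inconclusive


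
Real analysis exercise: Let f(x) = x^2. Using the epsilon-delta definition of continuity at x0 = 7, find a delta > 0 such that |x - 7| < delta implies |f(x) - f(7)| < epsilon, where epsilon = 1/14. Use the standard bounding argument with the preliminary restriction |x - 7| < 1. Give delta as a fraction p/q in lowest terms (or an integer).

Factor: |x^2 - (7)^2| = |x - 7| * |x + 7|.
Impose |x - 7| < 1 first. Then |x + 7| = |(x - 7) + 2*(7)| <= |x - 7| + 2*|7| < 1 + 14 = 15.
So |x^2 - (7)^2| < delta * 15.
We need delta * 15 <= 1/14, i.e. delta <= 1/14/15 = 1/210.
Since 1/210 < 1, this is tighter than 1; take delta = 1/210.
So delta = 1/210 works.

1/210


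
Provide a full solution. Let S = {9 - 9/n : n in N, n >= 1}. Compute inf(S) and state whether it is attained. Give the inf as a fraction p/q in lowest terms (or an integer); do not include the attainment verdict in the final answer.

Analysis:
- Values: 0, 9/2, 6, 27/4, ... strictly increasing.
- Minimum is 0 (n=1); inf = 0 (attained).
- 9 - 9/n -> 9 from below; sup = 9, not attained.
Conclusion: inf(S) = 0, attained in S.

0


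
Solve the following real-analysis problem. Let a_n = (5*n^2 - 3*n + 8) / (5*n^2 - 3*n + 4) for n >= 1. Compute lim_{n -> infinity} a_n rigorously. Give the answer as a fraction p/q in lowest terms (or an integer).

Divide numerator and denominator by n^2, the highest power:
numerator / n^2 = 5 - 3/n + 8/n^2
denominator / n^2 = 5 - 3/n + 4/n^2
As n -> infinity, all terms of the form c/n^k (k >= 1) tend to 0.
So numerator / n^2 -> 5 and denominator / n^2 -> 5.
Therefore lim a_n = 1.

1


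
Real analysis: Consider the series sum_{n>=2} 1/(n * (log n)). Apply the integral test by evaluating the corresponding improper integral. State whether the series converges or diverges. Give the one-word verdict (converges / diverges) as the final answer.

Let f(x) = 1/(x*log(x)). Then f is positive, continuous, and decreasing on [2, infinity), so the integral test applies.
Compute the improper integral int_{2}^infinity f(x) dx:
  antiderivative F(x) = log(log(x)).
  F(x) = log(log(x)) -> infinity as x -> infinity. The integral diverges, so by the integral test, the series diverges.

diverges


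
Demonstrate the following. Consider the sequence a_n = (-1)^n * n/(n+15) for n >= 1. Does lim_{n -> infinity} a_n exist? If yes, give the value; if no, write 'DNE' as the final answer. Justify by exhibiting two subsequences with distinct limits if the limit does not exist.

Examine the behaviour of a_n along subsequences.
a_{2k} = 2k/(2k+15) -> 1. a_{2k+1} = -(2k+1)/(2k+16) -> -1.
Since these two subsequential limits are 1 and -1, distinct, the full sequence cannot converge (a convergent sequence has all subsequences tending to the same limit). So lim a_n does not exist.

DNE


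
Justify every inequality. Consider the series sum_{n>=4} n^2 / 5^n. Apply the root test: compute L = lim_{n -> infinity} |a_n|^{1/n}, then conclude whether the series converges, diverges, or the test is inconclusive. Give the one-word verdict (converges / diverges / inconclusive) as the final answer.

Let a_n denote the general term. Form |a_n|^(1/n) and simplify:
|a_n|^(1/n) = n^(2/n)/5
Take the limit as n -> infinity: L = 1/5.
Since L = 1/5 < 1, the root test implies convergence.

converges


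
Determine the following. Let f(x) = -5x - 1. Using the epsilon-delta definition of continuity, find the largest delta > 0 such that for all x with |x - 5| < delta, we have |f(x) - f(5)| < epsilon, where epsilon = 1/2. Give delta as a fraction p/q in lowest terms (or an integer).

We compute f(5) = -5*(5) - 1 = -26.
|f(x) - f(5)| = |-5x - 1 - (-26)| = |-5(x - 5)| = 5|x - 5|.
We need 5|x - 5| < 1/2, i.e. |x - 5| < 1/2 / 5 = 1/10.
So any delta <= 1/10 works. Conversely, if delta > 1/10, then x = 5 + 1/10 satisfies |x - 5| = 1/10 < delta but |f(x) - f(5)| = 5 * 1/10 = 1/2, which is not < 1/2; so no larger delta works.
Hence the largest such delta is 1/10.

1/10


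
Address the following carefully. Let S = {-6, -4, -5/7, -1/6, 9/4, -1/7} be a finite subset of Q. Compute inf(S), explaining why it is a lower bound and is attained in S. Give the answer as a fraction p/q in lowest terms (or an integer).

S is finite, so inf(S) = min(S).
Sorted increasing:
-6, -4, -5/7, -1/6, -1/7, 9/4
The extremum is -6.
For every x in S, x >= -6. And -6 is in S, so it is attained.
Therefore inf(S) = -6.

-6


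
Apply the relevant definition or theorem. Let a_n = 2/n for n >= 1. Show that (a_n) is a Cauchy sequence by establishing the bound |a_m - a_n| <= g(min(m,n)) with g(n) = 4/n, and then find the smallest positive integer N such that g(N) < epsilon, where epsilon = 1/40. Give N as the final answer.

For any m, n >= 1, by the triangle inequality:
|a_m - a_n| = |2/m - 2/n| <= 2*1/m + 2*1/n <= 4/min(m,n).
So g(n) = 4/n bounds the Cauchy difference. Since g(n) -> 0, (a_n) is Cauchy.
Now solve g(N) < 1/40: 4/N < 1/40 <=> N > 4 / (1/40) = 160.
The smallest integer strictly greater than 160 is N = 161.
Check: g(161) = 4/161 = 4/161 < 1/40; g(160) = 1/40 >= 1/40. So N = 161.

161


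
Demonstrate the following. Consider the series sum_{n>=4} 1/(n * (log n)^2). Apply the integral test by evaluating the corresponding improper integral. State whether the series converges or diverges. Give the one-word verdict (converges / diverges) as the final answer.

Let f(x) = 1/(x*log(x)^2). Then f is positive, continuous, and decreasing on [4, infinity), so the integral test applies.
Compute the improper integral int_{4}^infinity f(x) dx:
  antiderivative F(x) = -1/log(x).
  F(x) -> 0 as x -> infinity.  int = 0 - F(4) = 1/log(4) < infinity. By the integral test, the series converges.

converges


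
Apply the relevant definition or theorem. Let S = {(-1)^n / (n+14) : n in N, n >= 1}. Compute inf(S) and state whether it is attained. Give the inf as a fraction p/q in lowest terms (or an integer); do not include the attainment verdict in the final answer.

Analysis:
- Values: -1/15, 1/16, -1/17, 1/18, -1/19, ...
- Positive terms (even n): 1/(2+14), 1/(4+14), ... decreasing -> max = 1/16 (n=2).
- Negative terms (odd n): -1/(1+14), -1/(3+14), ... increasing -> min = -1/15 (n=1).
- So sup = 1/16 (attained at n=2); inf = -1/15 (attained at n=1).
Conclusion: inf(S) = -1/15, attained in S.

-1/15


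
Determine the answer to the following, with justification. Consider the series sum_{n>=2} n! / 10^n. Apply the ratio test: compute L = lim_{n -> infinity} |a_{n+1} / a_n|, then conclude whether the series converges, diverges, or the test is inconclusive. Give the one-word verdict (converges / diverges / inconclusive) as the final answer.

Let a_n denote the general term. Form the ratio a_{n+1}/a_n and simplify:
a_{n+1}/a_n = n/10 + 1/10
Take the limit as n -> infinity: L = infinity.
Since L = infinity > 1 (or L = infinity), the ratio test implies the series diverges.

diverges


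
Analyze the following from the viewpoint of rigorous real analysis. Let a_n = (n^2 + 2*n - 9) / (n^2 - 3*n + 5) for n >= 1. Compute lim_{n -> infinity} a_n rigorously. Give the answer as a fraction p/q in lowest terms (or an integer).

Divide numerator and denominator by n^2, the highest power:
numerator / n^2 = 1 + 2/n - 9/n^2
denominator / n^2 = 1 - 3/n + 5/n^2
As n -> infinity, all terms of the form c/n^k (k >= 1) tend to 0.
So numerator / n^2 -> 1 and denominator / n^2 -> 1.
Therefore lim a_n = 1.

1


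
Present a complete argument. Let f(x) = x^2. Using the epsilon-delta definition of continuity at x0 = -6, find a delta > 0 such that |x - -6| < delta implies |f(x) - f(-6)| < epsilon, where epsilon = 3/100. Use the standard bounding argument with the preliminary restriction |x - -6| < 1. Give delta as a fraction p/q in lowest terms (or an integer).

Factor: |x^2 - (-6)^2| = |x - -6| * |x + -6|.
Impose |x - -6| < 1 first. Then |x + -6| = |(x - -6) + 2*(-6)| <= |x - -6| + 2*|-6| < 1 + 12 = 13.
So |x^2 - (-6)^2| < delta * 13.
We need delta * 13 <= 3/100, i.e. delta <= 3/100/13 = 3/1300.
Since 3/1300 < 1, this is tighter than 1; take delta = 3/1300.
So delta = 3/1300 works.

3/1300


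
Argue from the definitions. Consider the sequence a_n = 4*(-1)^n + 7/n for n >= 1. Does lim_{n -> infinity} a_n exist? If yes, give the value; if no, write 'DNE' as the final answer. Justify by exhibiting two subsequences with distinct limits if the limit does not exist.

Examine the behaviour of a_n along subsequences.
a_{2k} = 4 + 7/(2k) -> 4. a_{2k+1} = -4 + 7/(2k+1) -> -4.
Since these two subsequential limits are 4 and -4, distinct, the full sequence cannot converge (a convergent sequence has all subsequences tending to the same limit). So lim a_n does not exist.

DNE


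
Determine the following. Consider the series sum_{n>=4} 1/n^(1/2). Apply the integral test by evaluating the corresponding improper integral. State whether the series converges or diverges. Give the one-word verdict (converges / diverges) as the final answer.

Let f(x) = 1/sqrt(x). Then f is positive, continuous, and decreasing on [4, infinity), so the integral test applies.
Compute the improper integral int_{4}^infinity f(x) dx:
  antiderivative F(x) = 2*sqrt(x).
  As x -> infinity, F(x) -> infinity (since p = 1/2 < 1).
  So the integral diverges. By the integral test, the series diverges.

diverges


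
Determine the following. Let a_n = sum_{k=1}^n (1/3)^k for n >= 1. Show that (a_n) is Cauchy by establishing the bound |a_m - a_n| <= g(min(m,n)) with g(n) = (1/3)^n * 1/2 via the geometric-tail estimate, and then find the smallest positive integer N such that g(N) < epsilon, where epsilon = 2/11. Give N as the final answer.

For m > n >= 1: |a_m - a_n| = sum_{k=n+1}^m (1/3)^k < sum_{k=n+1}^infinity (1/3)^k = (1/3)^(n+1) / (1 - 1/3) = (1/3)^n * (1/3) * (3/2) = (1/3)^n * 1/2.
So g(n) = (1/3)^n / 2. Since g(n) -> 0, (a_n) is Cauchy.
Now solve g(N) < 2/11: (1/3)^N / 2 < 2/11 <=> 3^N > 1 / (2 * 2/11) = 11/4.
Check powers of 3: 3^0 = 1 <= 11/4, 3^1 = 3 > 11/4.
So the smallest such N is 1. Check: g(1) = 1/(2 * 3) = 1/6 < 2/11.

1


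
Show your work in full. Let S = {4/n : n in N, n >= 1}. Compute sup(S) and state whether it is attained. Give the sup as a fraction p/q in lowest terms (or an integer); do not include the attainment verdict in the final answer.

Analysis:
- Values: 4, 2, 4/3, 1, ... strictly decreasing.
- The maximum is 4 (n=1); sup = 4 (attained).
- The set is bounded below by 0; 4/n -> 0 so 0 is the greatest lower bound.
- 0 is not in the set, so inf = 0 is not attained.
Conclusion: sup(S) = 4, attained in S.

4


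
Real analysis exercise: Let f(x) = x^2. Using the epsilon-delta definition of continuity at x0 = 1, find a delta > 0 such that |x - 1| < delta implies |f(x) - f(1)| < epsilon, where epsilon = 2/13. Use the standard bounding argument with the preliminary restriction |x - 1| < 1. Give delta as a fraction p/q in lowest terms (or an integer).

Factor: |x^2 - (1)^2| = |x - 1| * |x + 1|.
Impose |x - 1| < 1 first. Then |x + 1| = |(x - 1) + 2*(1)| <= |x - 1| + 2*|1| < 1 + 2 = 3.
So |x^2 - (1)^2| < delta * 3.
We need delta * 3 <= 2/13, i.e. delta <= 2/13/3 = 2/39.
Since 2/39 < 1, this is tighter than 1; take delta = 2/39.
So delta = 2/39 works.

2/39


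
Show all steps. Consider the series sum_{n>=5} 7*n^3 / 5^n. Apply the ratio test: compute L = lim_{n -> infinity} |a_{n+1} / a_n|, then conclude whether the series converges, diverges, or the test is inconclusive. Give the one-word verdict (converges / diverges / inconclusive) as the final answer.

Let a_n denote the general term. Form the ratio a_{n+1}/a_n and simplify:
a_{n+1}/a_n = (n + 1)^3/(5*n^3)
Take the limit as n -> infinity: L = 1/5.
Since L = 1/5 < 1, the ratio test implies the series converges.

converges


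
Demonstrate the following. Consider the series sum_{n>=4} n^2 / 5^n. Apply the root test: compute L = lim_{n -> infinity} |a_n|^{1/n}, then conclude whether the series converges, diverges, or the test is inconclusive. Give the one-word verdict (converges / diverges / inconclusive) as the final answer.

Let a_n denote the general term. Form |a_n|^(1/n) and simplify:
|a_n|^(1/n) = n^(2/n)/5
Take the limit as n -> infinity: L = 1/5.
Since L = 1/5 < 1, the root test implies convergence.

converges


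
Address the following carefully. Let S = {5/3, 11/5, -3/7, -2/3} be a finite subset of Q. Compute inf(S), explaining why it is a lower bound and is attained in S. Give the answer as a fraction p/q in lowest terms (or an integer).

S is finite, so inf(S) = min(S).
Sorted increasing:
-2/3, -3/7, 5/3, 11/5
The extremum is -2/3.
For every x in S, x >= -2/3. And -2/3 is in S, so it is attained.
Therefore inf(S) = -2/3.

-2/3


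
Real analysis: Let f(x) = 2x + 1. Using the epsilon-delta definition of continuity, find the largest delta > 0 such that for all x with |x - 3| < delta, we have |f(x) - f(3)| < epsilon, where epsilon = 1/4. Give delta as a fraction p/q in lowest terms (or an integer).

We compute f(3) = 2*(3) + 1 = 7.
|f(x) - f(3)| = |2x + 1 - (7)| = |2(x - 3)| = 2|x - 3|.
We need 2|x - 3| < 1/4, i.e. |x - 3| < 1/4 / 2 = 1/8.
So any delta <= 1/8 works. Conversely, if delta > 1/8, then x = 3 + 1/8 satisfies |x - 3| = 1/8 < delta but |f(x) - f(3)| = 2 * 1/8 = 1/4, which is not < 1/4; so no larger delta works.
Hence the largest such delta is 1/8.

1/8


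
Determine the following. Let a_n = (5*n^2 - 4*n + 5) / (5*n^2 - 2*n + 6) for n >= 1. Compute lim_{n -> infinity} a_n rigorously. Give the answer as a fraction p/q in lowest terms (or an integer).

Divide numerator and denominator by n^2, the highest power:
numerator / n^2 = 5 - 4/n + 5/n^2
denominator / n^2 = 5 - 2/n + 6/n^2
As n -> infinity, all terms of the form c/n^k (k >= 1) tend to 0.
So numerator / n^2 -> 5 and denominator / n^2 -> 5.
Therefore lim a_n = 1.

1


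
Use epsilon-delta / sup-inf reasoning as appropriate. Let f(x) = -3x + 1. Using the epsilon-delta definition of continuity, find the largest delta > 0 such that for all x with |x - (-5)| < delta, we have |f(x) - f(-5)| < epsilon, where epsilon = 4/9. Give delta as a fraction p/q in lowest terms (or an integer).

We compute f(-5) = -3*(-5) + 1 = 16.
|f(x) - f(-5)| = |-3x + 1 - (16)| = |-3(x - (-5))| = 3|x - (-5)|.
We need 3|x - (-5)| < 4/9, i.e. |x - (-5)| < 4/9 / 3 = 4/27.
So any delta <= 4/27 works. Conversely, if delta > 4/27, then x = -5 + 4/27 satisfies |x - (-5)| = 4/27 < delta but |f(x) - f(-5)| = 3 * 4/27 = 4/9, which is not < 4/9; so no larger delta works.
Hence the largest such delta is 4/27.

4/27


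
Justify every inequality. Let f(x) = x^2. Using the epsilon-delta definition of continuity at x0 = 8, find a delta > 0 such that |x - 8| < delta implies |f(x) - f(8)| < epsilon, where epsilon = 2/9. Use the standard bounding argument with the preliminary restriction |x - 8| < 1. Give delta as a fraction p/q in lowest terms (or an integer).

Factor: |x^2 - (8)^2| = |x - 8| * |x + 8|.
Impose |x - 8| < 1 first. Then |x + 8| = |(x - 8) + 2*(8)| <= |x - 8| + 2*|8| < 1 + 16 = 17.
So |x^2 - (8)^2| < delta * 17.
We need delta * 17 <= 2/9, i.e. delta <= 2/9/17 = 2/153.
Since 2/153 < 1, this is tighter than 1; take delta = 2/153.
So delta = 2/153 works.

2/153


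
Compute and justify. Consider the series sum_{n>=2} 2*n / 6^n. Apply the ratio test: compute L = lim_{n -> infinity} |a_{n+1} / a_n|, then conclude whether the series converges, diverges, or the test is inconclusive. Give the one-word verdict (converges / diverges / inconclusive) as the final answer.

Let a_n denote the general term. Form the ratio a_{n+1}/a_n and simplify:
a_{n+1}/a_n = (n + 1)/(6*n)
Take the limit as n -> infinity: L = 1/6.
Since L = 1/6 < 1, the ratio test implies the series converges.

converges


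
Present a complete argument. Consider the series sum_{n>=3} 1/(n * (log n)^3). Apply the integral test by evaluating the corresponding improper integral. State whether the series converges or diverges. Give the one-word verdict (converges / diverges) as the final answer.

Let f(x) = 1/(x*log(x)^3). Then f is positive, continuous, and decreasing on [3, infinity), so the integral test applies.
Compute the improper integral int_{3}^infinity f(x) dx:
  antiderivative F(x) = -1/(2*log(x)^2).
  F(x) -> 0 as x -> infinity.  int = 0 - F(3) = 1/(2*log(3)^2) < infinity. By the integral test, the series converges.

converges


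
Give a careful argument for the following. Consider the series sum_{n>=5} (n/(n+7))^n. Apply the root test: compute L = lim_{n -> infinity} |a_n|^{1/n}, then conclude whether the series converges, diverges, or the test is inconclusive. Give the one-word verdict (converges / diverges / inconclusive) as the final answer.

Let a_n denote the general term. Form |a_n|^(1/n) and simplify:
|a_n|^(1/n) = n/(n + 7)
Take the limit as n -> infinity: L = 1.
Since L = 1, the root test is inconclusive. (In fact a_n = (n/(n+7))^n -> e^(-7) != 0, so the nth-term test shows divergence; but the root test itself gives no conclusion.)

inconclusive


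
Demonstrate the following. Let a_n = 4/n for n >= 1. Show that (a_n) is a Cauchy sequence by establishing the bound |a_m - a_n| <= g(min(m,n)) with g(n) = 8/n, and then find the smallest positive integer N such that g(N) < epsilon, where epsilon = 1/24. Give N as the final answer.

For any m, n >= 1, by the triangle inequality:
|a_m - a_n| = |4/m - 4/n| <= 4*1/m + 4*1/n <= 8/min(m,n).
So g(n) = 8/n bounds the Cauchy difference. Since g(n) -> 0, (a_n) is Cauchy.
Now solve g(N) < 1/24: 8/N < 1/24 <=> N > 8 / (1/24) = 192.
The smallest integer strictly greater than 192 is N = 193.
Check: g(193) = 8/193 = 8/193 < 1/24; g(192) = 1/24 >= 1/24. So N = 193.

193


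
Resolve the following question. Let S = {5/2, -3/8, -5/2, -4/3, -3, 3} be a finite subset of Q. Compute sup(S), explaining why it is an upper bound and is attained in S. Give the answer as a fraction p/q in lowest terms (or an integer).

S is finite, so sup(S) = max(S).
Sorted decreasing:
3, 5/2, -3/8, -4/3, -5/2, -3
The extremum is 3.
For every x in S, x <= 3. And 3 is in S, so it is attained.
Therefore sup(S) = 3.

3


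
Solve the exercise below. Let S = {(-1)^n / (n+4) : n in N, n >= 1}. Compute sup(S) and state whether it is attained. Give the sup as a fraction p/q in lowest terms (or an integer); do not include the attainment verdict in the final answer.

Analysis:
- Values: -1/5, 1/6, -1/7, 1/8, -1/9, ...
- Positive terms (even n): 1/(2+4), 1/(4+4), ... decreasing -> max = 1/6 (n=2).
- Negative terms (odd n): -1/(1+4), -1/(3+4), ... increasing -> min = -1/5 (n=1).
- So sup = 1/6 (attained at n=2); inf = -1/5 (attained at n=1).
Conclusion: sup(S) = 1/6, attained in S.

1/6


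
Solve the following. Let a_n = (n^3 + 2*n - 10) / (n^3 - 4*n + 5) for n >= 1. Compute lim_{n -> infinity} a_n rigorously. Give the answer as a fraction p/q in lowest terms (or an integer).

Divide numerator and denominator by n^3, the highest power:
numerator / n^3 = 1 + 2/n^2 - 10/n^3
denominator / n^3 = 1 - 4/n^2 + 5/n^3
As n -> infinity, all terms of the form c/n^k (k >= 1) tend to 0.
So numerator / n^3 -> 1 and denominator / n^3 -> 1.
Therefore lim a_n = 1.

1


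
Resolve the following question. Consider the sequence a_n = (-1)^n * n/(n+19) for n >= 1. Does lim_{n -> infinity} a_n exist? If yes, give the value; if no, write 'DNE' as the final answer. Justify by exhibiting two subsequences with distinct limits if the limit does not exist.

Examine the behaviour of a_n along subsequences.
a_{2k} = 2k/(2k+19) -> 1. a_{2k+1} = -(2k+1)/(2k+20) -> -1.
Since these two subsequential limits are 1 and -1, distinct, the full sequence cannot converge (a convergent sequence has all subsequences tending to the same limit). So lim a_n does not exist.

DNE


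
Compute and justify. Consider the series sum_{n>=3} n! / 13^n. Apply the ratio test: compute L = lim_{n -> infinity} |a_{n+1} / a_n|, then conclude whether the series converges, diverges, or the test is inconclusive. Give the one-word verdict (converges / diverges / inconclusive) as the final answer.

Let a_n denote the general term. Form the ratio a_{n+1}/a_n and simplify:
a_{n+1}/a_n = n/13 + 1/13
Take the limit as n -> infinity: L = infinity.
Since L = infinity > 1 (or L = infinity), the ratio test implies the series diverges.

diverges


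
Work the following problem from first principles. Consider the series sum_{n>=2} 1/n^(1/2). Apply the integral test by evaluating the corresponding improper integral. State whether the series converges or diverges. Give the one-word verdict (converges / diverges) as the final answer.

Let f(x) = 1/sqrt(x). Then f is positive, continuous, and decreasing on [2, infinity), so the integral test applies.
Compute the improper integral int_{2}^infinity f(x) dx:
  antiderivative F(x) = 2*sqrt(x).
  As x -> infinity, F(x) -> infinity (since p = 1/2 < 1).
  So the integral diverges. By the integral test, the series diverges.

diverges


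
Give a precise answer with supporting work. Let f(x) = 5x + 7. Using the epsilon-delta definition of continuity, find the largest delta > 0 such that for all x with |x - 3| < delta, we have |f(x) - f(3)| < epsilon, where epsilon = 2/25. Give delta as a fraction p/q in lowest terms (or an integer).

We compute f(3) = 5*(3) + 7 = 22.
|f(x) - f(3)| = |5x + 7 - (22)| = |5(x - 3)| = 5|x - 3|.
We need 5|x - 3| < 2/25, i.e. |x - 3| < 2/25 / 5 = 2/125.
So any delta <= 2/125 works. Conversely, if delta > 2/125, then x = 3 + 2/125 satisfies |x - 3| = 2/125 < delta but |f(x) - f(3)| = 5 * 2/125 = 2/25, which is not < 2/25; so no larger delta works.
Hence the largest such delta is 2/125.

2/125


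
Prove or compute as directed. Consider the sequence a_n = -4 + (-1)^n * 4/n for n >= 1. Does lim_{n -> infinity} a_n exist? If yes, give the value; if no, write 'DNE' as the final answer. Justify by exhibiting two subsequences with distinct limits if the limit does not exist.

Examine the behaviour of a_n along subsequences.
Even-n subsequence a_{2k} = -4 + 4/(2k) -> -4. Odd-n subsequence a_{2k+1} = -4 - 4/(2k+1) -> -4. Both tend to -4, which suggests the limit is -4; verify directly.
|a_n - (-4)| = |(-1)^n * 4/n| = 4/n for every n >= 1.
Given epsilon > 0, choose a positive integer N > 4/epsilon. Then for all n >= N, |a_n - (-4)| = 4/n <= 4/N < epsilon.
So by the definition of the limit, lim a_n exists and equals -4.

-4


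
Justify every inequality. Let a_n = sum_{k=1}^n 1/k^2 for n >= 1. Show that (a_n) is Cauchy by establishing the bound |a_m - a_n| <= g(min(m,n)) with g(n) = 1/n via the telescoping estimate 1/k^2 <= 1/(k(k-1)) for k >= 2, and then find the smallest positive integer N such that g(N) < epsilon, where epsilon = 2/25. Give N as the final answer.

For m > n >= 1: |a_m - a_n| = sum_{k=n+1}^m 1/k^2.
Use 1/k^2 <= 1/(k(k-1)) = 1/(k-1) - 1/k for k >= 2:
sum_{k=n+1}^m 1/k^2 <= sum_{k=n+1}^m (1/(k-1) - 1/k) = 1/n - 1/m <= 1/n.
By symmetry the same bound holds with n,m swapped, so |a_m - a_n| <= 1/min(m,n) = g(min(m,n)). Since g(n) -> 0, (a_n) is Cauchy.
Now solve g(N) < 2/25: 1/N < 2/25 <=> N > 1/(2/25) = 25/2.
The smallest integer strictly greater than 25/2 is N = 13.
Check: g(13) = 1/13 < 2/25; g(12) = 1/12 >= 2/25. So N = 13.

13


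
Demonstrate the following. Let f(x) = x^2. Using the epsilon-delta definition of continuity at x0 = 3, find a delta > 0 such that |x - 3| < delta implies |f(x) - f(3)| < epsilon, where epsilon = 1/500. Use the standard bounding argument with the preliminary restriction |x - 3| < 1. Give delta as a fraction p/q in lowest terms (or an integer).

Factor: |x^2 - (3)^2| = |x - 3| * |x + 3|.
Impose |x - 3| < 1 first. Then |x + 3| = |(x - 3) + 2*(3)| <= |x - 3| + 2*|3| < 1 + 6 = 7.
So |x^2 - (3)^2| < delta * 7.
We need delta * 7 <= 1/500, i.e. delta <= 1/500/7 = 1/3500.
Since 1/3500 < 1, this is tighter than 1; take delta = 1/3500.
So delta = 1/3500 works.

1/3500


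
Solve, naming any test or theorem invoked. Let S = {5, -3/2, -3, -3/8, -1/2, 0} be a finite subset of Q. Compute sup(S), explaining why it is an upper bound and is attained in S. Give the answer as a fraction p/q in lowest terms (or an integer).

S is finite, so sup(S) = max(S).
Sorted decreasing:
5, 0, -3/8, -1/2, -3/2, -3
The extremum is 5.
For every x in S, x <= 5. And 5 is in S, so it is attained.
Therefore sup(S) = 5.

5


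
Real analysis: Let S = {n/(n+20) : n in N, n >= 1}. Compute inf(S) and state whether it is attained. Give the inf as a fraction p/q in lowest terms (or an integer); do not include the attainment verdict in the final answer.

Analysis:
- Values: 1/21, 1/11, 3/23, 1/6, ... strictly increasing.
- Minimum is 1/21 (n=1); inf = 1/21 (attained).
- n/(n+20) = 1 - 20/(n+20) -> 1 from below as n -> infinity, and never equals 1.
- So sup = 1 (not attained).
Conclusion: inf(S) = 1/21, attained in S.

1/21


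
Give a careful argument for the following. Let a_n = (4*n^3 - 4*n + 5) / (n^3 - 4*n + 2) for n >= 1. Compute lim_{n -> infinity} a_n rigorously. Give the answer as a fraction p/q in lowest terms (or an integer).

Divide numerator and denominator by n^3, the highest power:
numerator / n^3 = 4 - 4/n^2 + 5/n^3
denominator / n^3 = 1 - 4/n^2 + 2/n^3
As n -> infinity, all terms of the form c/n^k (k >= 1) tend to 0.
So numerator / n^3 -> 4 and denominator / n^3 -> 1.
Therefore lim a_n = 4.

4


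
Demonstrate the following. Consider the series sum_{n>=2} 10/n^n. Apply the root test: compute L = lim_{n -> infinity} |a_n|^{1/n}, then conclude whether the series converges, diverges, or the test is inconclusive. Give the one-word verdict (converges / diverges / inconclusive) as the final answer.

Let a_n denote the general term. Form |a_n|^(1/n) and simplify:
|a_n|^(1/n) = 10^(1/n)/n
Take the limit as n -> infinity: L = 0.
Since L = 0 < 1, the root test implies convergence.

converges


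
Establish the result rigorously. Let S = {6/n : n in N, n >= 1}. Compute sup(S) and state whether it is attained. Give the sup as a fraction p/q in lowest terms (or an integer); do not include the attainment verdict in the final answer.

Analysis:
- Values: 6, 3, 2, 3/2, ... strictly decreasing.
- The maximum is 6 (n=1); sup = 6 (attained).
- The set is bounded below by 0; 6/n -> 0 so 0 is the greatest lower bound.
- 0 is not in the set, so inf = 0 is not attained.
Conclusion: sup(S) = 6, attained in S.

6


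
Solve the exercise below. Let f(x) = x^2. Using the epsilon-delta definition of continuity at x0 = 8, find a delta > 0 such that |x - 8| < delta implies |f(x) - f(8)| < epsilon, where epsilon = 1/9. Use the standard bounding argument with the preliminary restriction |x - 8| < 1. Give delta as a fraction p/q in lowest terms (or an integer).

Factor: |x^2 - (8)^2| = |x - 8| * |x + 8|.
Impose |x - 8| < 1 first. Then |x + 8| = |(x - 8) + 2*(8)| <= |x - 8| + 2*|8| < 1 + 16 = 17.
So |x^2 - (8)^2| < delta * 17.
We need delta * 17 <= 1/9, i.e. delta <= 1/9/17 = 1/153.
Since 1/153 < 1, this is tighter than 1; take delta = 1/153.
So delta = 1/153 works.

1/153
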